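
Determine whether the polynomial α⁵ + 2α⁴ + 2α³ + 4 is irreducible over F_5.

Write h(α) = α⁵ + 2α⁴ + 2α³ + 4.
Check for roots in F_5: h(0) = 4; h(1) = 4; h(2) = 4; h(3) = 3; h(4) = 3.
No roots, so no linear factors.
Degree-2 irreducible divisors: test the 10 monic irreducibles of degree 2 over GF(5).
None of them divide h (all give nonzero remainder).
No irreducible factor of degree ≤ 2 exists, so h is irreducible over GF(5).

Yes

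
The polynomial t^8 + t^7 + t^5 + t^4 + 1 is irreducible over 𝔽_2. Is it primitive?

Write f(t) = t^8 + t^7 + t^5 + t^4 + 1.
|GF(2^8)^×| = 2^8 − 1 = 255. Prime factorization: 255 = 3·5·17.
f is primitive ⇔ t has order 255 in GF(2)[t]/(f), i.e. t^(255/q) ≠ 1 for each prime q | 255.
t^(85) mod f = t^7 + t^6 + t^3 + t^2 + 1.
t^(51) mod f = 1
t^(15) mod f = t^5 + t^4 + t + 1.
Since t^(51) = 1, the order of t divides 51 < 255; not primitive.

No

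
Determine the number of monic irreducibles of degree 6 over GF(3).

x^(3^6) − x is the product of all monic irreducibles of degree dividing 6; Möbius inversion gives N = (1/6) Σ μ(6/d)·3^d.
Divisors of 6: 1, 2, 3, 6; μ(6/d) for each: 1, -1, -1, 1.
Σ = 3^1 − 3^2 − 3^3 + 3^6 = 696.
N = 696/6 = 116.

116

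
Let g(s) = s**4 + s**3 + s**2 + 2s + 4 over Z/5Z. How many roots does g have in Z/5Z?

Evaluate at each of the 5 elements of Z/5Z:
g(0) = 4; g(1) = 4; g(2) = 1; g(3) = 2; g(4) = 3.
No element is a root.

0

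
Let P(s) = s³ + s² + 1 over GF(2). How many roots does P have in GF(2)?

0

Evaluate at each of the 2 elements of GF(2):
P(0) = 1; P(1) = 1.
No element is a root.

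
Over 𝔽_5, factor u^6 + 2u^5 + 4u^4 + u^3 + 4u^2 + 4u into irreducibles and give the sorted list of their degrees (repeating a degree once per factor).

1, 2, 3

Write g(u) = u^6 + 2u^5 + 4u^4 + u^3 + 4u^2 + 4u.
Roots in 𝔽_5: g(0) = 0 → root; g(1) = 1; g(2) = 4; g(3) = 4; g(4) = 2.
Linear factors from roots: (u).
Complete factorization: g(u) = (u)·(u^2 + 2)·(u^3 + 2u^2 + 2u + 2).
Factor degrees with multiplicity: 1 + 2 + 3 = 6.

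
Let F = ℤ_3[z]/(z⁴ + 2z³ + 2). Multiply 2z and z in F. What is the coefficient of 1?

0

Multiply in ℤ_3[z]: (2z)·(z) = 2z².
Reduced: 2z².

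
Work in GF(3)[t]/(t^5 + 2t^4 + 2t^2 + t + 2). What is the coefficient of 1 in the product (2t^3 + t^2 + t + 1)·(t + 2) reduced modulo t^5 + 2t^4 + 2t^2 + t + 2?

2

Multiply in GF(3)[t]: (2t^3 + t^2 + t + 1)·(t + 2) = 2t^4 + 2t^3 + 2.
Reduced: 2t^4 + 2t^3 + 2.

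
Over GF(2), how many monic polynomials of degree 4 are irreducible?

Gauss's count: N_{2}(4) = (1/4) Σ_{d|4} μ(4/d)·2^d.
Divisors of 4: 1, 2, 4; μ(4/d) for each: 0, -1, 1.
Σ = − 2^2 + 2^4 = 12.
N = 12/4 = 3.

3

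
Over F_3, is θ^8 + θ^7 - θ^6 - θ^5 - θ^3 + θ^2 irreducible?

Write g(θ) = θ^8 + θ^7 - θ^6 - θ^5 - θ^3 + θ^2.
Check for roots in F_3: g(0) = 0 → root; g(1) = 0 → root; g(2) = 2.
g(0) = 0, so (θ) divides g(θ); g is reducible.

No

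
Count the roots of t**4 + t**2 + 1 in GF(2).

0

Write g(t) = t**4 + t**2 + 1.
Evaluate at each of the 2 elements of GF(2):
g(0) = 1; g(1) = 1.
No element is a root.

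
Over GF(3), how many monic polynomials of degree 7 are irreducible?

The number of monic irreducibles of degree 7 over GF(3) is (1/7)·Σ_{d∣7} μ(7/d) 3^d.
Divisors of 7: 1, 7; μ(7/d) for each: -1, 1.
Σ = − 3^1 + 3^7 = 2184.
N = 2184/7 = 312.

312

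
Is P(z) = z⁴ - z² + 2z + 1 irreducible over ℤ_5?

Yes

Check for roots in ℤ_5: P(0) = 1; P(1) = 3; P(2) = 2; P(3) = 4; P(4) = 4.
No roots, so no linear factors.
Degree-2 irreducible divisors: test the 10 monic irreducibles of degree 2 over GF(5).
None of them divide P (all give nonzero remainder).
No irreducible factor of degree ≤ 2 exists, so P is irreducible over GF(5).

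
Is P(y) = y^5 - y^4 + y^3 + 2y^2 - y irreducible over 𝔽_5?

Check for roots in 𝔽_5: P(0) = 0 → root; P(1) = 2; P(2) = 0 → root; P(3) = 4; P(4) = 0 → root.
P(0) = 0, so (y) divides P(y); P is reducible.

No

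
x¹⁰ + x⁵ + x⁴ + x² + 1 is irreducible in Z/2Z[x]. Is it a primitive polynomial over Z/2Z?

Write f(x) = x¹⁰ + x⁵ + x⁴ + x² + 1.
|GF(2^10)^×| = 2^10 − 1 = 1023. Prime factorization: 1023 = 3·11·31.
f is primitive ⇔ x has order 1023 in GF(2)[x]/(f), i.e. x^(1023/q) ≠ 1 for each prime q | 1023.
x^(341) mod f = x⁵ + x².
x^(93) mod f = 1
x^(33) mod f = x⁷ + x⁴ + x².
Since x^(93) = 1, the order of x divides 93 < 1023; not primitive.

No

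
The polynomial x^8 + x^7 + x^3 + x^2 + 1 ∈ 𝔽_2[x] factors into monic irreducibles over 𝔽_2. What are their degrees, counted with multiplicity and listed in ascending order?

Write h(x) = x^8 + x^7 + x^3 + x^2 + 1.
Roots in 𝔽_2: h(0) = 1; h(1) = 1.
Complete factorization: h(x) = (x^8 + x^7 + x^3 + x^2 + 1).
Factor degrees with multiplicity: 8 = 8.

8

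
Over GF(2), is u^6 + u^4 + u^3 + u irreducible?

Write P(u) = u^6 + u^4 + u^3 + u.
Check for roots in GF(2): P(0) = 0 → root; P(1) = 0 → root.
P(0) = 0, so (u) divides P(u); P is reducible.

No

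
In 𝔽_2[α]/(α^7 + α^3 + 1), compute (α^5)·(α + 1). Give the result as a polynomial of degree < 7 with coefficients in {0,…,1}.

α^6 + α^5

Multiply in 𝔽_2[α]: (α^5)·(α + 1) = α^6 + α^5.
Reduced: α^6 + α^5.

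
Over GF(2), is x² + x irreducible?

Write P(x) = x² + x.
Check for roots in GF(2): P(0) = 0 → root; P(1) = 0 → root.
P(0) = 0, so (x) divides P(x); P is reducible.

No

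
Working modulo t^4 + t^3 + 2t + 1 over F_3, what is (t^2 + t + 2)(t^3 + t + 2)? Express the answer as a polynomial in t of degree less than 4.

Multiply in F_3[t]: (t^2 + t + 2)·(t^3 + t + 2) = t^5 + t^4 + t + 1.
Reduce using t^4 ≡ 2t^3 + t + 2 (mod t^4 + t^3 + 2t + 1).
Reduced: t^2 + 1.

t^2 + 1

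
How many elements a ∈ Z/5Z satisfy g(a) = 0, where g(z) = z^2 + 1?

2

Evaluate at each of the 5 elements of Z/5Z:
g(0) = 1; g(1) = 2; g(2) = 0 → root; g(3) = 0 → root; g(4) = 2.
Roots: {2, 3}.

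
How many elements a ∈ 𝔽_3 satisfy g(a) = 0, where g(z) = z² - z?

2

Evaluate at each of the 3 elements of 𝔽_3:
g(0) = 0 → root; g(1) = 0 → root; g(2) = 2.
Roots: {0, 1}.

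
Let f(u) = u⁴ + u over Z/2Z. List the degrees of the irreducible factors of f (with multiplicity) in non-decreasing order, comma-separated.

1, 1, 2

Roots in Z/2Z: f(0) = 0 → root; f(1) = 0 → root.
Linear factors from roots: (u), (u + 1).
Complete factorization: f(u) = (u)·(u + 1)·(u² + u + 1).
Factor degrees with multiplicity: 1 + 1 + 2 = 4.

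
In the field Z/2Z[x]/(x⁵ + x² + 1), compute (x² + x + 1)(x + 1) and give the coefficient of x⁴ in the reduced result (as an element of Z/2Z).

Multiply in Z/2Z[x]: (x² + x + 1)·(x + 1) = x³ + 1.
Reduced: x³ + 1.

0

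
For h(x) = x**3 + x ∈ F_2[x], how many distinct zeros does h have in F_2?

2

Evaluate at each of the 2 elements of F_2:
h(0) = 0 → root; h(1) = 0 → root.
Roots: {0, 1}.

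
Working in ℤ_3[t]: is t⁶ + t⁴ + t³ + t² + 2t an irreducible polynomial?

No

Write f(t) = t⁶ + t⁴ + t³ + t² + 2t.
Check for roots in ℤ_3: f(0) = 0 → root; f(1) = 0 → root; f(2) = 0 → root.
f(0) = 0, so (t) divides f(t); f is reducible.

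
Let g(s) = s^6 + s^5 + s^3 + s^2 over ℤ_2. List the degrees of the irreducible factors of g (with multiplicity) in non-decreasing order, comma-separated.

1, 1, 1, 1, 2

Roots in ℤ_2: g(0) = 0 → root; g(1) = 0 → root.
Linear factors from roots: (s), (s + 1).
Complete factorization: g(s) = (s)^2·(s + 1)^2·(s^2 + s + 1).
Factor degrees with multiplicity: 1 + 1 + 1 + 1 + 2 = 6.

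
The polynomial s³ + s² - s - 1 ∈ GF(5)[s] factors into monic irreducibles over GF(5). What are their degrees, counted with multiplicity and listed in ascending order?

1, 1, 1

Write h(s) = s³ + s² - s - 1.
Roots in GF(5): h(0) = 4; h(1) = 0 → root; h(2) = 4; h(3) = 2; h(4) = 0 → root.
Linear factors from roots: (s - 1), (s + 1).
Complete factorization: h(s) = (s - 1)·(s + 1)^2.
Factor degrees with multiplicity: 1 + 1 + 1 = 3.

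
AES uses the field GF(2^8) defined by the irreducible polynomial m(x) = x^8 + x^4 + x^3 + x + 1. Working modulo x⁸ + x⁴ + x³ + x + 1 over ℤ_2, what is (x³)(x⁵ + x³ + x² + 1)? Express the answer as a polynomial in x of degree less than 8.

Multiply in ℤ_2[x]: (x³)·(x⁵ + x³ + x² + 1) = x⁸ + x⁶ + x⁵ + x³.
Reduce using x⁸ ≡ x⁴ + x³ + x + 1 (mod x⁸ + x⁴ + x³ + x + 1).
Reduced: x⁶ + x⁵ + x⁴ + x + 1.

x^6 + x^5 + x^4 + x + 1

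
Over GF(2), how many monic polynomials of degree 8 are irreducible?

30

Gauss's count: N_{2}(8) = (1/8) Σ_{d|8} μ(8/d)·2^d.
Divisors of 8: 1, 2, 4, 8; μ(8/d) for each: 0, 0, -1, 1.
Σ = − 2^4 + 2^8 = 240.
N = 240/8 = 30.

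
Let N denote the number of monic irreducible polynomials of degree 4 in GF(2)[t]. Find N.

3

x^(2^4) − x is the product of all monic irreducibles of degree dividing 4; Möbius inversion gives N = (1/4) Σ μ(4/d)·2^d.
Divisors of 4: 1, 2, 4; μ(4/d) for each: 0, -1, 1.
Σ = − 2^2 + 2^4 = 12.
N = 12/4 = 3.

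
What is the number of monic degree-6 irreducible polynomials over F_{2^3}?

Gauss's count: N_{8}(6) = (1/6) Σ_{d|6} μ(6/d)·8^d.
Divisors of 6: 1, 2, 3, 6; μ(6/d) for each: 1, -1, -1, 1.
Σ = 8^1 − 8^2 − 8^3 + 8^6 = 261576.
N = 261576/6 = 43596.

43596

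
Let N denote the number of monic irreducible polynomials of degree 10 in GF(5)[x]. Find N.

976248

The number of monic irreducibles of degree 10 over GF(5) is (1/10)·Σ_{d∣10} μ(10/d) 5^d.
Divisors of 10: 1, 2, 5, 10; μ(10/d) for each: 1, -1, -1, 1.
Σ = 5^1 − 5^2 − 5^5 + 5^10 = 9762480.
N = 9762480/10 = 976248.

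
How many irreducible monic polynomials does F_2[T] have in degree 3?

2

By the necklace-counting formula, N_2(3) = (1/3) Σ_{d|3} μ(3/d)·2^d.
Divisors of 3: 1, 3; μ(3/d) for each: -1, 1.
Σ = − 2^1 + 2^3 = 6.
N = 6/3 = 2.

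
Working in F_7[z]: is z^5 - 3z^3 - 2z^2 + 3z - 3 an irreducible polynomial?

Yes

Write g(z) = z^5 - 3z^3 - 2z^2 + 3z - 3.
Check for roots in F_7: g(0) = 4; g(1) = 3; g(2) = 3; g(3) = 3; g(4) = 4; g(5) = 3; g(6) = 1.
No roots, so no linear factors.
Degree-2 irreducible divisors: test the 21 monic irreducibles of degree 2 over GF(7).
None of them divide g (all give nonzero remainder).
No irreducible factor of degree ≤ 2 exists, so g is irreducible over GF(7).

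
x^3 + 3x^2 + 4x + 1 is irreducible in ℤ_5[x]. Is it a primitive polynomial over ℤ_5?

No

Write f(x) = x^3 + 3x^2 + 4x + 1.
|GF(5^3)^×| = 5^3 − 1 = 124. Prime factorization: 124 = 2^2·31.
f is primitive ⇔ x has order 124 in GF(5)[x]/(f), i.e. x^(124/q) ≠ 1 for each prime q | 124.
x^(62) mod f = 1
x^(4) mod f = x + 3.
Since x^(62) = 1, the order of x divides 62 < 124; not primitive.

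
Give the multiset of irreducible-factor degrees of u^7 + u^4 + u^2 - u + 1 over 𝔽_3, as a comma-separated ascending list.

Write g(u) = u^7 + u^4 + u^2 - u + 1.
Roots in 𝔽_3: g(0) = 1; g(1) = 0 → root; g(2) = 0 → root.
Linear factors from roots: (u - 1), (u + 1).
Complete factorization: g(u) = (u + 1)^2·(u - 1)^2·(u^3 - u + 1).
Factor degrees with multiplicity: 1 + 1 + 1 + 1 + 3 = 7.

1, 1, 1, 1, 3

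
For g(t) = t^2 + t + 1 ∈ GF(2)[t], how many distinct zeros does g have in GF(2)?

Evaluate at each of the 2 elements of GF(2):
g(0) = 1; g(1) = 1.
No element is a root.

0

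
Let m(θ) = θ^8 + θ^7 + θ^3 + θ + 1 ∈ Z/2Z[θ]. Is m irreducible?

Check for roots in Z/2Z: m(0) = 1; m(1) = 1.
No roots, so no linear factors.
Monic irreducibles of degree 2 over GF(2): θ^2 + θ + 1.
None of them divide m (all give nonzero remainder).
Monic irreducibles of degree 3 over GF(2): θ^3 + θ + 1, θ^3 + θ^2 + 1.
None of them divide m (all give nonzero remainder).
Monic irreducibles of degree 4 over GF(2): θ^4 + θ + 1, θ^4 + θ^3 + 1, θ^4 + θ^3 + θ^2 + θ + 1.
None of them divide m (all give nonzero remainder).
No irreducible factor of degree ≤ 4 exists, so m is irreducible over GF(2).

Yes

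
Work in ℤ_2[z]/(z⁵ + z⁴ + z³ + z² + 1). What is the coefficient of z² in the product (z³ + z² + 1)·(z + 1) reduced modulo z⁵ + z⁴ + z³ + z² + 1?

1

Multiply in ℤ_2[z]: (z³ + z² + 1)·(z + 1) = z⁴ + z² + z + 1.
Reduced: z⁴ + z² + z + 1.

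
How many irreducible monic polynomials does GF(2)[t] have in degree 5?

6

x^(2^5) − x is the product of all monic irreducibles of degree dividing 5; Möbius inversion gives N = (1/5) Σ μ(5/d)·2^d.
Divisors of 5: 1, 5; μ(5/d) for each: -1, 1.
Σ = − 2^1 + 2^5 = 30.
N = 30/5 = 6.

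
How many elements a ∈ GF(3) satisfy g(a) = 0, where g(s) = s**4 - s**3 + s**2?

Evaluate at each of the 3 elements of GF(3):
g(0) = 0 → root; g(1) = 1; g(2) = 0 → root.
Roots: {0, 2}.

2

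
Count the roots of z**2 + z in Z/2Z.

2

Write P(z) = z**2 + z.
Evaluate at each of the 2 elements of Z/2Z:
P(0) = 0 → root; P(1) = 0 → root.
Roots: {0, 1}.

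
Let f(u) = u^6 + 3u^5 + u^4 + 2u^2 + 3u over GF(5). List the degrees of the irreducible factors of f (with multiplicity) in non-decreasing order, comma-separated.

Roots in GF(5): f(0) = 0 → root; f(1) = 0 → root; f(2) = 0 → root; f(3) = 1; f(4) = 3.
Linear factors from roots: (u), (u + 4), (u + 3).
Complete factorization: f(u) = (u)·(u + 4)·(u + 3)^2·(u^2 + 3u + 3).
Factor degrees with multiplicity: 1 + 1 + 1 + 1 + 2 = 6.

1, 1, 1, 1, 2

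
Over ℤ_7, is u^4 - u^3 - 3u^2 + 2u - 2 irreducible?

Write m(u) = u^4 - u^3 - 3u^2 + 2u - 2.
Check for roots in ℤ_7: m(0) = 5; m(1) = 4; m(2) = 5; m(3) = 3; m(4) = 3; m(5) = 6; m(6) = 2.
No roots, so no linear factors.
Degree-2 irreducible divisors: test the 21 monic irreducibles of degree 2 over GF(7).
None of them divide m (all give nonzero remainder).
No irreducible factor of degree ≤ 2 exists, so m is irreducible over GF(7).

Yes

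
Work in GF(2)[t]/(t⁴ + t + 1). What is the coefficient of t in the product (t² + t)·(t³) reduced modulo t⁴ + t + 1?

Multiply in GF(2)[t]: (t² + t)·(t³) = t⁵ + t⁴.
Reduce using t⁴ ≡ t + 1 (mod t⁴ + t + 1).
Reduced: t² + 1.

0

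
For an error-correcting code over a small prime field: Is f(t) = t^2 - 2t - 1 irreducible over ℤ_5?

Yes

Check for roots in ℤ_5: f(0) = 4; f(1) = 3; f(2) = 4; f(3) = 2; f(4) = 2.
No roots. A degree-2 polynomial over a field with no linear factor is irreducible.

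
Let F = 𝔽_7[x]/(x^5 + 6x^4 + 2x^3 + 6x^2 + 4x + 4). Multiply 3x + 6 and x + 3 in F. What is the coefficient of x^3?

0

Multiply in 𝔽_7[x]: (3x + 6)·(x + 3) = 3x^2 + x + 4.
Reduced: 3x^2 + x + 4.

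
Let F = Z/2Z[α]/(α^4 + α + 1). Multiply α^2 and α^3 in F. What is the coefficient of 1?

0

Multiply in Z/2Z[α]: (α^2)·(α^3) = α^5.
Reduce using α^4 ≡ α + 1 (mod α^4 + α + 1).
Reduced: α^2 + α.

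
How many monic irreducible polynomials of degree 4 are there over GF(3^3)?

Gauss's count: N_{27}(4) = (1/4) Σ_{d|4} μ(4/d)·27^d.
Divisors of 4: 1, 2, 4; μ(4/d) for each: 0, -1, 1.
Σ = − 27^2 + 27^4 = 530712.
N = 530712/4 = 132678.

132678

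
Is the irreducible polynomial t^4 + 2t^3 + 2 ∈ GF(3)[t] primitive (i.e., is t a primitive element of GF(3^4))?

Write f(t) = t^4 + 2t^3 + 2.
|GF(3^4)^×| = 3^4 − 1 = 80. Prime factorization: 80 = 2^4·5.
f is primitive ⇔ t has order 80 in GF(3)[t]/(f), i.e. t^(80/q) ≠ 1 for each prime q | 80.
t^(40) mod f = 2.
t^(16) mod f = 2t^2 + t + 2.
None equal 1, so t has full order 80; f is primitive.

Yes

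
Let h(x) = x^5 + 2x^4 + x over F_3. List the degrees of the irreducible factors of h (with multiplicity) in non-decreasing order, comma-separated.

Roots in F_3: h(0) = 0 → root; h(1) = 1; h(2) = 0 → root.
Linear factors from roots: (x), (x + 1).
Complete factorization: h(x) = (x)·(x + 1)·(x^3 + x^2 + 2x + 1).
Factor degrees with multiplicity: 1 + 1 + 3 = 5.

1, 1, 3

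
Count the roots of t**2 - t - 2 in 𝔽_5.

2

Write h(t) = t**2 - t - 2.
Evaluate at each of the 5 elements of 𝔽_5:
h(0) = 3; h(1) = 3; h(2) = 0 → root; h(3) = 4; h(4) = 0 → root.
Roots: {2, 4}.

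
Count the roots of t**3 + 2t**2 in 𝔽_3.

Write h(t) = t**3 + 2t**2.
Evaluate at each of the 3 elements of 𝔽_3:
h(0) = 0 → root; h(1) = 0 → root; h(2) = 1.
Roots: {0, 1}.

2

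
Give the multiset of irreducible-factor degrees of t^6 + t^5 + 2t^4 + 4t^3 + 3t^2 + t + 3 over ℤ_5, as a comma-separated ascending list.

1, 1, 2, 2

Write h(t) = t^6 + t^5 + 2t^4 + 4t^3 + 3t^2 + t + 3.
Roots in ℤ_5: h(0) = 3; h(1) = 0 → root; h(2) = 2; h(3) = 0 → root; h(4) = 3.
Linear factors from roots: (t + 4), (t + 2).
Complete factorization: h(t) = (t + 2)·(t + 4)·(t^2 + 2t + 4)·(t^2 + 3t + 4).
Factor degrees with multiplicity: 1 + 1 + 2 + 2 = 6.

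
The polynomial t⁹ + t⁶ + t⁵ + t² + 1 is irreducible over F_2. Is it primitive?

Write f(t) = t⁹ + t⁶ + t⁵ + t² + 1.
|GF(2^9)^×| = 2^9 − 1 = 511. Prime factorization: 511 = 7·73.
f is primitive ⇔ t has order 511 in GF(2)[t]/(f), i.e. t^(511/q) ≠ 1 for each prime q | 511.
t^(73) mod f = 1
t^(7) mod f = t⁷.
Since t^(73) = 1, the order of t divides 73 < 511; not primitive.

No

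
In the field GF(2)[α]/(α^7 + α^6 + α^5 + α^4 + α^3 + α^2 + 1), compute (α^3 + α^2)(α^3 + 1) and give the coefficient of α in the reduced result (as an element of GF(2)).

Multiply in GF(2)[α]: (α^3 + α^2)·(α^3 + 1) = α^6 + α^5 + α^3 + α^2.
Reduced: α^6 + α^5 + α^3 + α^2.

0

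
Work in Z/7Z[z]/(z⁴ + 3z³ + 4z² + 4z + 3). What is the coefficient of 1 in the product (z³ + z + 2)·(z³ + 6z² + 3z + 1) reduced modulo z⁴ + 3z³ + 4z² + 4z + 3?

1

Multiply in Z/7Z[z]: (z³ + z + 2)·(z³ + 6z² + 3z + 1) = z⁶ + 6z⁵ + 4z⁴ + 2z³ + z² + 2.
Reduce using z⁴ ≡ 4z³ + 3z² + 3z + 4 (mod z⁴ + 3z³ + 4z² + 4z + 3).
Reduced: 6z³ + z² + 6z + 1.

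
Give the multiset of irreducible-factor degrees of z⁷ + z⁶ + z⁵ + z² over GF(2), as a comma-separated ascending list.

Write f(z) = z⁷ + z⁶ + z⁵ + z².
Roots in GF(2): f(0) = 0 → root; f(1) = 0 → root.
Linear factors from roots: (z), (z + 1).
Complete factorization: f(z) = (z)^2·(z + 1)^2·(z³ + z² + 1).
Factor degrees with multiplicity: 1 + 1 + 1 + 1 + 3 = 7.

1, 1, 1, 1, 3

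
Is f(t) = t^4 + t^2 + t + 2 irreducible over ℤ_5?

Check for roots in ℤ_5: f(0) = 2; f(1) = 0 → root; f(2) = 4; f(3) = 0 → root; f(4) = 3.
f(1) = 0, so (t − 1) divides f(t); f is reducible.

No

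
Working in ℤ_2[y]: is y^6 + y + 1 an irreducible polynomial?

Write h(y) = y^6 + y + 1.
Check for roots in ℤ_2: h(0) = 1; h(1) = 1.
No roots, so no linear factors.
Monic irreducibles of degree 2 over GF(2): y^2 + y + 1.
None of them divide h (all give nonzero remainder).
Monic irreducibles of degree 3 over GF(2): y^3 + y + 1, y^3 + y^2 + 1.
None of them divide h (all give nonzero remainder).
No irreducible factor of degree ≤ 3 exists, so h is irreducible over GF(2).

Yes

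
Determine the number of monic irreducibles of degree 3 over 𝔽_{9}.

240

x^(9^3) − x is the product of all monic irreducibles of degree dividing 3; Möbius inversion gives N = (1/3) Σ μ(3/d)·9^d.
Divisors of 3: 1, 3; μ(3/d) for each: -1, 1.
Σ = − 9^1 + 9^3 = 720.
N = 720/3 = 240.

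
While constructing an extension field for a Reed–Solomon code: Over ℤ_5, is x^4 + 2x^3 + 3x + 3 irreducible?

Yes

Write g(x) = x^4 + 2x^3 + 3x + 3.
Check for roots in ℤ_5: g(0) = 3; g(1) = 4; g(2) = 1; g(3) = 2; g(4) = 4.
No roots, so no linear factors.
Degree-2 irreducible divisors: test the 10 monic irreducibles of degree 2 over GF(5).
None of them divide g (all give nonzero remainder).
No irreducible factor of degree ≤ 2 exists, so g is irreducible over GF(5).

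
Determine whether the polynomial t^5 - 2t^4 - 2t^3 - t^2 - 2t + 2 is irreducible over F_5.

Yes

Write f(t) = t^5 - 2t^4 - 2t^3 - t^2 - 2t + 2.
Check for roots in F_5: f(0) = 2; f(1) = 1; f(2) = 3; f(3) = 4; f(4) = 2.
No roots, so no linear factors.
Degree-2 irreducible divisors: test the 10 monic irreducibles of degree 2 over GF(5).
None of them divide f (all give nonzero remainder).
No irreducible factor of degree ≤ 2 exists, so f is irreducible over GF(5).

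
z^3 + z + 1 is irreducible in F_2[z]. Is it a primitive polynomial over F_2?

Yes

Write f(z) = z^3 + z + 1.
|GF(2^3)^×| = 2^3 − 1 = 7. Prime factorization: 7 = 7.
f is primitive ⇔ z has order 7 in GF(2)[z]/(f), i.e. z^(7/q) ≠ 1 for each prime q | 7.
z^(1) mod f = z.
None equal 1, so z has full order 7; f is primitive.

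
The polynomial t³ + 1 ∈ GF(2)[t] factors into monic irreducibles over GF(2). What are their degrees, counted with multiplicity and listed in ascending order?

Write g(t) = t³ + 1.
Roots in GF(2): g(0) = 1; g(1) = 0 → root.
Linear factors from roots: (t + 1).
Complete factorization: g(t) = (t + 1)·(t² + t + 1).
Factor degrees with multiplicity: 1 + 2 = 3.

1, 2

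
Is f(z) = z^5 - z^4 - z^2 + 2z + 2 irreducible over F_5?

Check for roots in F_5: f(0) = 2; f(1) = 3; f(2) = 3; f(3) = 1; f(4) = 2.
No roots, so no linear factors.
Degree-2 irreducible divisors: test the 10 monic irreducibles of degree 2 over GF(5).
None of them divide f (all give nonzero remainder).
No irreducible factor of degree ≤ 2 exists, so f is irreducible over GF(5).

Yes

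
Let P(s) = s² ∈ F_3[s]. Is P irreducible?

Check for roots in F_3: P(0) = 0 → root; P(1) = 1; P(2) = 1.
P(0) = 0, so (s) divides P(s); P is reducible.

No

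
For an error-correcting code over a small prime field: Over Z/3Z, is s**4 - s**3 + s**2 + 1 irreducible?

Yes

Write m(s) = s**4 - s**3 + s**2 + 1.
Check for roots in Z/3Z: m(0) = 1; m(1) = 2; m(2) = 1.
No roots, so no linear factors.
Monic irreducibles of degree 2 over GF(3): s**2 + 1, s**2 + s - 1, s**2 - s - 1.
None of them divide m (all give nonzero remainder).
No irreducible factor of degree ≤ 2 exists, so m is irreducible over GF(3).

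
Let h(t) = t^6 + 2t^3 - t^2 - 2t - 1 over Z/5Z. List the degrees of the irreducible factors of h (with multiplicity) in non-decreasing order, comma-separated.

Roots in Z/5Z: h(0) = 4; h(1) = 4; h(2) = 1; h(3) = 2; h(4) = 4.
Complete factorization: h(t) = (t^6 + 2t^3 - t^2 - 2t - 1).
Factor degrees with multiplicity: 6 = 6.

6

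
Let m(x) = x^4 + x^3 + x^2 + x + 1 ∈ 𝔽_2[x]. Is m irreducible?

Check for roots in 𝔽_2: m(0) = 1; m(1) = 1.
No roots, so no linear factors.
Monic irreducibles of degree 2 over GF(2): x^2 + x + 1.
None of them divide m (all give nonzero remainder).
No irreducible factor of degree ≤ 2 exists, so m is irreducible over GF(2).

Yes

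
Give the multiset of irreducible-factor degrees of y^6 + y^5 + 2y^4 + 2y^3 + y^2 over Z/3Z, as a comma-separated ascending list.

1, 1, 2, 2

Write g(y) = y^6 + y^5 + 2y^4 + 2y^3 + y^2.
Roots in Z/3Z: g(0) = 0 → root; g(1) = 1; g(2) = 1.
Linear factors from roots: (y).
Complete factorization: g(y) = (y)^2·(y^2 + 2y + 2)^2.
Factor degrees with multiplicity: 1 + 1 + 2 + 2 = 6.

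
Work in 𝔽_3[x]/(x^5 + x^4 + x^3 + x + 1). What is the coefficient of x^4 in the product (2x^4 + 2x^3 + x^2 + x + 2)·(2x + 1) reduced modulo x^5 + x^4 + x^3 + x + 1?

2

Multiply in 𝔽_3[x]: (2x^4 + 2x^3 + x^2 + x + 2)·(2x + 1) = x^5 + x^3 + 2x + 2.
Reduce using x^5 ≡ 2x^4 + 2x^3 + 2x + 2 (mod x^5 + x^4 + x^3 + x + 1).
Reduced: 2x^4 + x + 1.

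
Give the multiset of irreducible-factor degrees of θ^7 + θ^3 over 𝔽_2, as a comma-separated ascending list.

Write h(θ) = θ^7 + θ^3.
Roots in 𝔽_2: h(0) = 0 → root; h(1) = 0 → root.
Linear factors from roots: (θ), (θ + 1).
Complete factorization: h(θ) = (θ)^3·(θ + 1)^4.
Factor degrees with multiplicity: 1 + 1 + 1 + 1 + 1 + 1 + 1 = 7.

1, 1, 1, 1, 1, 1, 1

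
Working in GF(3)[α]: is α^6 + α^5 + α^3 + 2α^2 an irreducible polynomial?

Write f(α) = α^6 + α^5 + α^3 + 2α^2.
Check for roots in GF(3): f(0) = 0 → root; f(1) = 2; f(2) = 1.
f(0) = 0, so (α) divides f(α); f is reducible.

No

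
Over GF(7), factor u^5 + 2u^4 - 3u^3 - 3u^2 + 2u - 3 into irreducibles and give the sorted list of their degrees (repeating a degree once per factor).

2, 3

Write g(u) = u^5 + 2u^4 - 3u^3 - 3u^2 + 2u - 3.
Complete factorization: g(u) = (u^2 - 2u + 2)·(u^3 - 3u^2 + 3u + 2).
Factor degrees with multiplicity: 2 + 3 = 5.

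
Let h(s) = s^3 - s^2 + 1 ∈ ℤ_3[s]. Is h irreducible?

Yes

Check for roots in ℤ_3: h(0) = 1; h(1) = 1; h(2) = 2.
No roots. A degree-3 polynomial over a field with no linear factor is irreducible.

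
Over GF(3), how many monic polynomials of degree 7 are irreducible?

By the necklace-counting formula, N_3(7) = (1/7) Σ_{d|7} μ(7/d)·3^d.
Divisors of 7: 1, 7; μ(7/d) for each: -1, 1.
Σ = − 3^1 + 3^7 = 2184.
N = 2184/7 = 312.

312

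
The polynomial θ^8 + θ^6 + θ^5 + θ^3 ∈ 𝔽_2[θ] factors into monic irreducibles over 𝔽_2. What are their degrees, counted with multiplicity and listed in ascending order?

1, 1, 1, 1, 1, 1, 2

Write f(θ) = θ^8 + θ^6 + θ^5 + θ^3.
Roots in 𝔽_2: f(0) = 0 → root; f(1) = 0 → root.
Linear factors from roots: (θ), (θ + 1).
Complete factorization: f(θ) = (θ)^3·(θ + 1)^3·(θ^2 + θ + 1).
Factor degrees with multiplicity: 1 + 1 + 1 + 1 + 1 + 1 + 2 = 8.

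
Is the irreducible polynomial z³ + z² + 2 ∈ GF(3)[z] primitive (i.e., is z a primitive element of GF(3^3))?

Write f(z) = z³ + z² + 2.
|GF(3^3)^×| = 3^3 − 1 = 26. Prime factorization: 26 = 2·13.
f is primitive ⇔ z has order 26 in GF(3)[z]/(f), i.e. z^(26/q) ≠ 1 for each prime q | 26.
z^(13) mod f = 1
z^(2) mod f = z².
Since z^(13) = 1, the order of z divides 13 < 26; not primitive.

No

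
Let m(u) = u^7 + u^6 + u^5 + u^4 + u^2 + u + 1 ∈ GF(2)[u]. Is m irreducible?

Check for roots in GF(2): m(0) = 1; m(1) = 1.
No roots, so no linear factors.
Monic irreducibles of degree 2 over GF(2): u^2 + u + 1.
None of them divide m (all give nonzero remainder).
Monic irreducibles of degree 3 over GF(2): u^3 + u + 1, u^3 + u^2 + 1.
None of them divide m (all give nonzero remainder).
No irreducible factor of degree ≤ 3 exists, so m is irreducible over GF(2).

Yes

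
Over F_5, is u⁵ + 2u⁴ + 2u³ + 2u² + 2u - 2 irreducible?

Write h(u) = u⁵ + 2u⁴ + 2u³ + 2u² + 2u - 2.
Check for roots in F_5: h(0) = 3; h(1) = 2; h(2) = 0 → root; h(3) = 1; h(4) = 2.
h(2) = 0, so (u − 2) divides h(u); h is reducible.

No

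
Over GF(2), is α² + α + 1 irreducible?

Yes

Write g(α) = α² + α + 1.
Check for roots in GF(2): g(0) = 1; g(1) = 1.
No roots. A degree-2 polynomial over a field with no linear factor is irreducible.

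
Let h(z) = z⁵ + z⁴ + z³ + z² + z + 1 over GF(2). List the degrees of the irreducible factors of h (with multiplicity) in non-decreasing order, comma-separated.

Roots in GF(2): h(0) = 1; h(1) = 0 → root.
Linear factors from roots: (z + 1).
Complete factorization: h(z) = (z + 1)·(z² + z + 1)^2.
Factor degrees with multiplicity: 1 + 2 + 2 = 5.

1, 2, 2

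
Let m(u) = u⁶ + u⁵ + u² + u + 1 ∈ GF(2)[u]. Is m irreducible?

Yes

Check for roots in GF(2): m(0) = 1; m(1) = 1.
No roots, so no linear factors.
Monic irreducibles of degree 2 over GF(2): u² + u + 1.
None of them divide m (all give nonzero remainder).
Monic irreducibles of degree 3 over GF(2): u³ + u + 1, u³ + u² + 1.
None of them divide m (all give nonzero remainder).
No irreducible factor of degree ≤ 3 exists, so m is irreducible over GF(2).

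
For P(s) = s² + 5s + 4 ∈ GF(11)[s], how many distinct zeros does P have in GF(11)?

Evaluate at each of the 11 elements of GF(11):
P(0) = 4; P(1) = 10; P(2) = 7; P(3) = 6; P(4) = 7; P(5) = 10; P(6) = 4; P(7) = 0 → root; P(8) = 9; P(9) = 9; P(10) = 0 → root.
Roots: {7, 10}.

2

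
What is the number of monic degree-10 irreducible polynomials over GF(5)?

By the necklace-counting formula, N_5(10) = (1/10) Σ_{d|10} μ(10/d)·5^d.
Divisors of 10: 1, 2, 5, 10; μ(10/d) for each: 1, -1, -1, 1.
Σ = 5^1 − 5^2 − 5^5 + 5^10 = 9762480.
N = 9762480/10 = 976248.

976248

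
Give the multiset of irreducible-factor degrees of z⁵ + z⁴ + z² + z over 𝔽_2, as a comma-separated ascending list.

1, 1, 1, 2

Write f(z) = z⁵ + z⁴ + z² + z.
Roots in 𝔽_2: f(0) = 0 → root; f(1) = 0 → root.
Linear factors from roots: (z), (z + 1).
Complete factorization: f(z) = (z)·(z + 1)^2·(z² + z + 1).
Factor degrees with multiplicity: 1 + 1 + 1 + 2 = 5.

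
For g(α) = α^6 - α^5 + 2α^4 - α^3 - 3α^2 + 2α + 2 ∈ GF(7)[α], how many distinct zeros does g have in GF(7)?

1

Evaluate at each of the 7 elements of GF(7):
g(0) = 2; g(1) = 2; g(2) = 1; g(3) = 0 → root; g(4) = 3; g(5) = 3; g(6) = 2.
Roots: {3}.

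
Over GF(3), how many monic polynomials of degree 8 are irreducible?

x^(3^8) − x is the product of all monic irreducibles of degree dividing 8; Möbius inversion gives N = (1/8) Σ μ(8/d)·3^d.
Divisors of 8: 1, 2, 4, 8; μ(8/d) for each: 0, 0, -1, 1.
Σ = − 3^4 + 3^8 = 6480.
N = 6480/8 = 810.

810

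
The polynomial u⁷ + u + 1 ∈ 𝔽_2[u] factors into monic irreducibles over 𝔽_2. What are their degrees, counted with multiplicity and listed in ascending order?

7

Write h(u) = u⁷ + u + 1.
Roots in 𝔽_2: h(0) = 1; h(1) = 1.
Complete factorization: h(u) = (u⁷ + u + 1).
Factor degrees with multiplicity: 7 = 7.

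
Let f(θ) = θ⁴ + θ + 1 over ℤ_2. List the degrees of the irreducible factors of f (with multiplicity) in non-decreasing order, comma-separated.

Roots in ℤ_2: f(0) = 1; f(1) = 1.
Complete factorization: f(θ) = (θ⁴ + θ + 1).
Factor degrees with multiplicity: 4 = 4.

4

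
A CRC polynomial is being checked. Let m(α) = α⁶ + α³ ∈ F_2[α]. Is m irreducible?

No

Check for roots in F_2: m(0) = 0 → root; m(1) = 0 → root.
m(0) = 0, so (α) divides m(α); m is reducible.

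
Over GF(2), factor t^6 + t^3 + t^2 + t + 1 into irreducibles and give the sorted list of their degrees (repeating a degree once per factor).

2, 4

Write h(t) = t^6 + t^3 + t^2 + t + 1.
Roots in GF(2): h(0) = 1; h(1) = 1.
Complete factorization: h(t) = (t^2 + t + 1)·(t^4 + t^3 + 1).
Factor degrees with multiplicity: 2 + 4 = 6.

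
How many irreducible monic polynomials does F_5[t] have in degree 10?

976248

x^(5^10) − x is the product of all monic irreducibles of degree dividing 10; Möbius inversion gives N = (1/10) Σ μ(10/d)·5^d.
Divisors of 10: 1, 2, 5, 10; μ(10/d) for each: 1, -1, -1, 1.
Σ = 5^1 − 5^2 − 5^5 + 5^10 = 9762480.
N = 9762480/10 = 976248.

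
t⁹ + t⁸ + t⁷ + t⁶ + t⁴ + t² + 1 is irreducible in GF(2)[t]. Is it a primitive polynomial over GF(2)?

Yes

Write f(t) = t⁹ + t⁸ + t⁷ + t⁶ + t⁴ + t² + 1.
|GF(2^9)^×| = 2^9 − 1 = 511. Prime factorization: 511 = 7·73.
f is primitive ⇔ t has order 511 in GF(2)[t]/(f), i.e. t^(511/q) ≠ 1 for each prime q | 511.
t^(73) mod f = t⁷ + t⁶ + t⁵ + t³ + t² + t.
t^(7) mod f = t⁷.
None equal 1, so t has full order 511; f is primitive.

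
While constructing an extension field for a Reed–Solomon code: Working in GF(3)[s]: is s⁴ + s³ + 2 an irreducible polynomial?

Write g(s) = s⁴ + s³ + 2.
Check for roots in GF(3): g(0) = 2; g(1) = 1; g(2) = 2.
No roots, so no linear factors.
Monic irreducibles of degree 2 over GF(3): s² + 1, s² + s + 2, s² + 2s + 2.
None of them divide g (all give nonzero remainder).
No irreducible factor of degree ≤ 2 exists, so g is irreducible over GF(3).

Yes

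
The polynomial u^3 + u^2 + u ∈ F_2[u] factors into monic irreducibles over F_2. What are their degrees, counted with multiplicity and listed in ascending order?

Write h(u) = u^3 + u^2 + u.
Roots in F_2: h(0) = 0 → root; h(1) = 1.
Linear factors from roots: (u).
Complete factorization: h(u) = (u)·(u^2 + u + 1).
Factor degrees with multiplicity: 1 + 2 = 3.

1, 2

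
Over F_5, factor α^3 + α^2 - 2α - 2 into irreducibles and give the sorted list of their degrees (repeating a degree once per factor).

Write g(α) = α^3 + α^2 - 2α - 2.
Roots in F_5: g(0) = 3; g(1) = 3; g(2) = 1; g(3) = 3; g(4) = 0 → root.
Linear factors from roots: (α + 1).
Complete factorization: g(α) = (α + 1)·(α^2 - 2).
Factor degrees with multiplicity: 1 + 2 = 3.

1, 2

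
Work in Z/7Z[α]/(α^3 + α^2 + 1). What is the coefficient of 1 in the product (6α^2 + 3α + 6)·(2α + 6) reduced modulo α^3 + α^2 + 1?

Multiply in Z/7Z[α]: (6α^2 + 3α + 6)·(2α + 6) = 5α^3 + 2α + 1.
Reduce using α^3 ≡ 6α^2 + 6 (mod α^3 + α^2 + 1).
Reduced: 2α^2 + 2α + 3.

3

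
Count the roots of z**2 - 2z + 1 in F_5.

1

Write h(z) = z**2 - 2z + 1.
Evaluate at each of the 5 elements of F_5:
h(0) = 1; h(1) = 0 → root; h(2) = 1; h(3) = 4; h(4) = 4.
Roots: {1}.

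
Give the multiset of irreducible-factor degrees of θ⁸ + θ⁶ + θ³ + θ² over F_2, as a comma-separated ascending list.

1, 1, 1, 2, 3

Write h(θ) = θ⁸ + θ⁶ + θ³ + θ².
Roots in F_2: h(0) = 0 → root; h(1) = 0 → root.
Linear factors from roots: (θ), (θ + 1).
Complete factorization: h(θ) = (θ + 1)·(θ)^2·(θ² + θ + 1)·(θ³ + θ + 1).
Factor degrees with multiplicity: 1 + 1 + 1 + 2 + 3 = 8.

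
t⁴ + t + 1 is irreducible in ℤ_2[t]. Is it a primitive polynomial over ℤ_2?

Write f(t) = t⁴ + t + 1.
|GF(2^4)^×| = 2^4 − 1 = 15. Prime factorization: 15 = 3·5.
f is primitive ⇔ t has order 15 in GF(2)[t]/(f), i.e. t^(15/q) ≠ 1 for each prime q | 15.
t^(5) mod f = t² + t.
t^(3) mod f = t³.
None equal 1, so t has full order 15; f is primitive.

Yes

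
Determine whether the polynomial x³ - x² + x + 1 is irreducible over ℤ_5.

Write f(x) = x³ - x² + x + 1.
Check for roots in ℤ_5: f(0) = 1; f(1) = 2; f(2) = 2; f(3) = 2; f(4) = 3.
No roots. A degree-3 polynomial over a field with no linear factor is irreducible.

Yes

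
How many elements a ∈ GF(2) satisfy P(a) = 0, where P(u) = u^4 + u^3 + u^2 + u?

2

Evaluate at each of the 2 elements of GF(2):
P(0) = 0 → root; P(1) = 0 → root.
Roots: {0, 1}.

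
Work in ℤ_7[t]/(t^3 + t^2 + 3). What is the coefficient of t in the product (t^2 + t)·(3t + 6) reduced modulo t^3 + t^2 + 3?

Multiply in ℤ_7[t]: (t^2 + t)·(3t + 6) = 3t^3 + 2t^2 + 6t.
Reduce using t^3 ≡ 6t^2 + 4 (mod t^3 + t^2 + 3).
Reduced: 6t^2 + 6t + 5.

6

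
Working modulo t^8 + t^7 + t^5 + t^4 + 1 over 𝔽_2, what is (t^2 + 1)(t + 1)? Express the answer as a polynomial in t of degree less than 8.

Multiply in 𝔽_2[t]: (t^2 + 1)·(t + 1) = t^3 + t^2 + t + 1.
Reduced: t^3 + t^2 + t + 1.

t^3 + t^2 + t + 1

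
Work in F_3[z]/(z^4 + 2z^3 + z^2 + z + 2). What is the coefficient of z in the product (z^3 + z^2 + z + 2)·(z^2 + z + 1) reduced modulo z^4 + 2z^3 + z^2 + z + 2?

1

Multiply in F_3[z]: (z^3 + z^2 + z + 2)·(z^2 + z + 1) = z^5 + 2z^4 + z^2 + 2.
Reduce using z^4 ≡ z^3 + 2z^2 + 2z + 1 (mod z^4 + 2z^3 + z^2 + z + 2).
Reduced: 2z^3 + z + 2.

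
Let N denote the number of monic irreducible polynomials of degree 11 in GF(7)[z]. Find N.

The number of monic irreducibles of degree 11 over GF(7) is (1/11)·Σ_{d∣11} μ(11/d) 7^d.
Divisors of 11: 1, 11; μ(11/d) for each: -1, 1.
Σ = − 7^1 + 7^11 = 1977326736.
N = 1977326736/11 = 179756976.

179756976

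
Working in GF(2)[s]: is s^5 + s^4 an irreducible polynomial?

Write f(s) = s^5 + s^4.
Check for roots in GF(2): f(0) = 0 → root; f(1) = 0 → root.
f(0) = 0, so (s) divides f(s); f is reducible.

No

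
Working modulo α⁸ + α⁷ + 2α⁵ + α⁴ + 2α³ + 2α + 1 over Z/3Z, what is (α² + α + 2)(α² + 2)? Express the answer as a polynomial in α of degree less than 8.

Multiply in Z/3Z[α]: (α² + α + 2)·(α² + 2) = α⁴ + α³ + α² + 2α + 1.
Reduced: α⁴ + α³ + α² + 2α + 1.

α^4 + α^3 + α^2 + 2α + 1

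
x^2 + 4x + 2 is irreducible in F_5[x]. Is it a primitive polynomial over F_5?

Write f(x) = x^2 + 4x + 2.
|GF(5^2)^×| = 5^2 − 1 = 24. Prime factorization: 24 = 2^3·3.
f is primitive ⇔ x has order 24 in GF(5)[x]/(f), i.e. x^(24/q) ≠ 1 for each prime q | 24.
x^(12) mod f = 4.
x^(8) mod f = 2x + 1.
None equal 1, so x has full order 24; f is primitive.

Yes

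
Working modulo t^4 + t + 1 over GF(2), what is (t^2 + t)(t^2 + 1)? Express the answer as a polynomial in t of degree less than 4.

Multiply in GF(2)[t]: (t^2 + t)·(t^2 + 1) = t^4 + t^3 + t^2 + t.
Reduce using t^4 ≡ t + 1 (mod t^4 + t + 1).
Reduced: t^3 + t^2 + 1.

t^3 + t^2 + 1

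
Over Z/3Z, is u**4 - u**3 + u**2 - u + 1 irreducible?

Yes

Write P(u) = u**4 - u**3 + u**2 - u + 1.
Check for roots in Z/3Z: P(0) = 1; P(1) = 1; P(2) = 2.
No roots, so no linear factors.
Monic irreducibles of degree 2 over GF(3): u**2 + 1, u**2 + u - 1, u**2 - u - 1.
None of them divide P (all give nonzero remainder).
No irreducible factor of degree ≤ 2 exists, so P is irreducible over GF(3).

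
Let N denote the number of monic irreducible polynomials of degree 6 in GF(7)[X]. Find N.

By the necklace-counting formula, N_7(6) = (1/6) Σ_{d|6} μ(6/d)·7^d.
Divisors of 6: 1, 2, 3, 6; μ(6/d) for each: 1, -1, -1, 1.
Σ = 7^1 − 7^2 − 7^3 + 7^6 = 117264.
N = 117264/6 = 19544.

19544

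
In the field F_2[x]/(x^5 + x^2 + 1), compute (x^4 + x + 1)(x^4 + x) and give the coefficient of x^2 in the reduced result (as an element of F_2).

Multiply in F_2[x]: (x^4 + x + 1)·(x^4 + x) = x^8 + x^4 + x^2 + x.
Reduce using x^5 ≡ x^2 + 1 (mod x^5 + x^2 + 1).
Reduced: x^4 + x^3 + x + 1.

0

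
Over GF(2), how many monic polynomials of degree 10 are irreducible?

99

By the necklace-counting formula, N_2(10) = (1/10) Σ_{d|10} μ(10/d)·2^d.
Divisors of 10: 1, 2, 5, 10; μ(10/d) for each: 1, -1, -1, 1.
Σ = 2^1 − 2^2 − 2^5 + 2^10 = 990.
N = 990/10 = 99.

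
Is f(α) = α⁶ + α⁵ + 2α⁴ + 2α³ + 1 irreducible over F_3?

Check for roots in F_3: f(0) = 1; f(1) = 1; f(2) = 1.
No roots, so no linear factors.
Monic irreducibles of degree 2 over GF(3): α² + 1, α² + α + 2, α² + 2α + 2.
None of them divide f (all give nonzero remainder).
Degree-3 irreducible divisors: test the 8 monic irreducibles of degree 3 over GF(3).
None of them divide f (all give nonzero remainder).
No irreducible factor of degree ≤ 3 exists, so f is irreducible over GF(3).

Yes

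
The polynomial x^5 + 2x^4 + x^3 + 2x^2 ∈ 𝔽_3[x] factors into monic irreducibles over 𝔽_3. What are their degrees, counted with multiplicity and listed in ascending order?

Write h(x) = x^5 + 2x^4 + x^3 + 2x^2.
Roots in 𝔽_3: h(0) = 0 → root; h(1) = 0 → root; h(2) = 2.
Linear factors from roots: (x), (x + 2).
Complete factorization: h(x) = (x + 2)·(x)^2·(x^2 + 1).
Factor degrees with multiplicity: 1 + 1 + 1 + 2 = 5.

1, 1, 1, 2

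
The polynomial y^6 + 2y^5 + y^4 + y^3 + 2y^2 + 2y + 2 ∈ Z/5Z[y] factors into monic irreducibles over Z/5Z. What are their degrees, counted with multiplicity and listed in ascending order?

Write h(y) = y^6 + 2y^5 + y^4 + y^3 + 2y^2 + 2y + 2.
Roots in Z/5Z: h(0) = 2; h(1) = 1; h(2) = 1; h(3) = 4; h(4) = 1.
Complete factorization: h(y) = (y^6 + 2y^5 + y^4 + y^3 + 2y^2 + 2y + 2).
Factor degrees with multiplicity: 6 = 6.

6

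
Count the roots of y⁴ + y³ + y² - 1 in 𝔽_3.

Write P(y) = y⁴ + y³ + y² - 1.
Evaluate at each of the 3 elements of 𝔽_3:
P(0) = 2; P(1) = 2; P(2) = 0 → root.
Roots: {2}.

1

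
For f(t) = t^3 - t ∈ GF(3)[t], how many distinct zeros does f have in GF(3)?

Evaluate at each of the 3 elements of GF(3):
f(0) = 0 → root; f(1) = 0 → root; f(2) = 0 → root.
Roots: {0, 1, 2}.

3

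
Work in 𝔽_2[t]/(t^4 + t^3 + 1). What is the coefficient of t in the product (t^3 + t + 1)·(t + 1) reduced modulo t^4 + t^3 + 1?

0

Multiply in 𝔽_2[t]: (t^3 + t + 1)·(t + 1) = t^4 + t^3 + t^2 + 1.
Reduce using t^4 ≡ t^3 + 1 (mod t^4 + t^3 + 1).
Reduced: t^2.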